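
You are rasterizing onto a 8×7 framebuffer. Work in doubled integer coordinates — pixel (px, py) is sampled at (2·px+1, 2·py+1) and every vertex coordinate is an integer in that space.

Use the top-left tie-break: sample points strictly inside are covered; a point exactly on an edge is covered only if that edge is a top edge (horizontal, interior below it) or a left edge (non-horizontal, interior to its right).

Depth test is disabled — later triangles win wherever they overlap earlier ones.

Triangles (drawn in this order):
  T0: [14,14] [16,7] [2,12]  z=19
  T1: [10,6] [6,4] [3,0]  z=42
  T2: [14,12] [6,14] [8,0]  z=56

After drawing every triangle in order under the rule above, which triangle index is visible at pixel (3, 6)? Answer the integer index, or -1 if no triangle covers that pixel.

T0:
  2·area = 88  (B↔C swapped to make it positive)
  edge (14, 14)→(2, 12): d=(-12,-2) top-left  bias=+0
  edge (2, 12)→(16, 7): d=(14,-5) top-left  bias=+0
  edge (16, 7)→(14, 14): d=(-2,7) right/bottom  bias=-1
    (5,4)@(11, 9): e=[54,3,31] → #
    (6,4)@(13, 9): e=[58,13,17] → #
    (7,4)@(15, 9): e=[62,23,3] → #
    (2,5)@(5, 11): e=[18,1,69] → #
    (3,5)@(7, 11): e=[22,11,55] → #
    (4,5)@(9, 11): e=[26,21,41] → #
    (7,5)@(15, 11): e=[38,51,-1] → ·
    (2,6)@(5, 13): e=[-6,29,65] → ·
    (3,6)@(7, 13): e=[-2,39,51] → ·
    (4,6)@(9, 13): e=[2,49,37] → #
    (7,6)@(15, 13): e=[14,79,-5] → ·
  covered (11 px):
    · · · · · · · ·
    · · · · · · · ·
    · · · · · · · ·
    · · · · · · · ·
    · · · · · # # #
    · · # # # # # ·
    · · · · # # # ·
T1:
  2·area = 10
  edge (10, 6)→(6, 4): d=(-4,-2) top-left  bias=+0
  edge (6, 4)→(3, 0): d=(-3,-4) top-left  bias=+0
  edge (3, 0)→(10, 6): d=(7,6) right/bottom  bias=-1
  covered (0 px):
    · · · · · · · ·
    · · · · · · · ·
    · · · · · · · ·
    · · · · · · · ·
    · · · · · · · ·
    · · · · · · · ·
    · · · · · · · ·
T2:
  2·area = 108
  edge (14, 12)→(6, 14): d=(-8,2) right/bottom  bias=-1
  edge (6, 14)→(8, 0): d=(2,-14) top-left  bias=+0
  edge (8, 0)→(14, 12): d=(6,12) right/bottom  bias=-1
    (4,1)@(9, 3): e=[82,20,6] → #
    (5,1)@(11, 3): e=[78,48,-18] → ·
    (4,2)@(9, 5): e=[66,24,18] → #
    (5,2)@(11, 5): e=[62,52,-6] → ·
    (3,3)@(7, 7): e=[54,0,54] → #  [on edge]
    (5,3)@(11, 7): e=[46,56,6] → #
    (6,3)@(13, 7): e=[42,84,-18] → ·
    (3,4)@(7, 9): e=[38,4,66] → #
    (6,4)@(13, 9): e=[26,88,-6] → ·
    (3,5)@(7, 11): e=[22,8,78] → #
    (6,5)@(13, 11): e=[10,92,6] → #
    (7,5)@(15, 11): e=[6,120,-18] → ·
  covered (14 px):
    · · · · · · · ·
    · · · · # · · ·
    · · · · # · · ·
    · · · # # # · ·
    · · · # # # · ·
    · · · # # # # ·
    · · · # # · · ·

Z-buffer (winner per pixel, '.' = empty):
  . . . . . . . .
  . . . . 2 . . .
  . . . . 2 . . .
  . . . 2 2 2 . .
  . . . 2 2 2 0 0
  . . 0 2 2 2 2 .
  . . . 2 2 0 0 .

Result: 2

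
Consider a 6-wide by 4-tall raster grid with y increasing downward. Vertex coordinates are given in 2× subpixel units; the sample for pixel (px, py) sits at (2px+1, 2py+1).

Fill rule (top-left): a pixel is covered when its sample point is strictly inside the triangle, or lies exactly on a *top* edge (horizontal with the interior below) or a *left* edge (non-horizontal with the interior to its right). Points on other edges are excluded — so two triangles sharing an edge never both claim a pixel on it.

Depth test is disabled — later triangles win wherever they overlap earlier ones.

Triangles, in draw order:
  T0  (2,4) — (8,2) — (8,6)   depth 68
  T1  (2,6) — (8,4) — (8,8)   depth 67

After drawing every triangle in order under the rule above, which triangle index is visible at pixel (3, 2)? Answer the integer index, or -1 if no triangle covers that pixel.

T0:
  2·area = 24
  edge (2, 4)→(8, 2): d=(6,-2) top-left  bias=+0
  edge (8, 2)→(8, 6): d=(0,4) right/bottom  bias=-1
  edge (8, 6)→(2, 4): d=(-6,-2) top-left  bias=+0
    (5,0)@(11, 1): e=[0,-12,36] → ·  [on edge]
    (2,1)@(5, 3): e=[0,12,12] → █  [on edge]
    (3,1)@(7, 3): e=[4,4,16] → █
    (4,1)@(9, 3): e=[8,-4,20] → ·
    (2,2)@(5, 5): e=[12,12,0] → █  [on edge]
    (4,2)@(9, 5): e=[20,-4,8] → ·
    (2,3)@(5, 7): e=[24,12,-12] → ·
    (3,3)@(7, 7): e=[28,4,-8] → ·
    (5,3)@(11, 7): e=[36,-12,0] → ·  [on edge]
  covered (4 px):
    · · · · · ·
    · · █ █ · ·
    · · █ █ · ·
    · · · · · ·
T1:
  2·area = 24
  edge (2, 6)→(8, 4): d=(6,-2) top-left  bias=+0
  edge (8, 4)→(8, 8): d=(0,4) right/bottom  bias=-1
  edge (8, 8)→(2, 6): d=(-6,-2) top-left  bias=+0
    (5,1)@(11, 3): e=[0,-12,36] → ·  [on edge]
    (2,2)@(5, 5): e=[0,12,12] → █  [on edge]
    (3,2)@(7, 5): e=[4,4,16] → █
    (4,2)@(9, 5): e=[8,-4,20] → ·
    (2,3)@(5, 7): e=[12,12,0] → █  [on edge]
    (4,3)@(9, 7): e=[20,-4,8] → ·
  covered (4 px):
    · · · · · ·
    · · · · · ·
    · · █ █ · ·
    · · █ █ · ·

Z-buffer (winner per pixel, '.' = empty):
  . . . . . .
  . . 0 0 . .
  . . 1 1 . .
  . . 1 1 . .

Result: 1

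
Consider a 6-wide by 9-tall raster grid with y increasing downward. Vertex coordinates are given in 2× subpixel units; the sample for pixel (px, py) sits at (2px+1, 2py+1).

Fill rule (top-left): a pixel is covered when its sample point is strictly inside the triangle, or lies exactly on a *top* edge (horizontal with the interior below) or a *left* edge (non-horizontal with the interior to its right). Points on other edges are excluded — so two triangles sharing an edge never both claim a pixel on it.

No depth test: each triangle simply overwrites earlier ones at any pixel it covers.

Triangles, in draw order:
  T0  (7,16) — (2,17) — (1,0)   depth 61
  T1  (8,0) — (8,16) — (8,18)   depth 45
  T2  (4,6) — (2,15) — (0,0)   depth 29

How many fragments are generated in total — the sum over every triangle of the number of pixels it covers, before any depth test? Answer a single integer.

T0:
  2·area = 86
  edge (7, 16)→(2, 17): d=(-5,1) right/bottom  bias=-1
  edge (2, 17)→(1, 0): d=(-1,-17) top-left  bias=+0
  edge (1, 0)→(7, 16): d=(6,16) right/bottom  bias=-1
    (1,3)@(3, 7): e=[49,27,10] → X
    (2,3)@(5, 7): e=[47,61,-22] → .
    (1,4)@(3, 9): e=[39,25,22] → X
    (2,4)@(5, 9): e=[37,59,-10] → .
    (1,5)@(3, 11): e=[29,23,34] → X
    (2,5)@(5, 11): e=[27,57,2] → X
    (3,5)@(7, 11): e=[25,91,-30] → .
    (1,6)@(3, 13): e=[19,21,46] → X
    (3,6)@(7, 13): e=[15,89,-18] → .
    (1,7)@(3, 15): e=[9,19,58] → X
    (3,7)@(7, 15): e=[5,87,-6] → .
    (1,8)@(3, 17): e=[-1,17,70] → .
  covered (8 px):
    . . . . . .
    . . . . . .
    . . . . . .
    . X . . . .
    . X . . . .
    . X X . . .
    . X X . . .
    . X X . . .
    . . . . . .
T1:
  degenerate (2·area = 0) — covers nothing
T2:
  2·area = 48
  edge (4, 6)→(2, 15): d=(-2,9) right/bottom  bias=-1
  edge (2, 15)→(0, 0): d=(-2,-15) top-left  bias=+0
  edge (0, 0)→(4, 6): d=(4,6) right/bottom  bias=-1
    (0,1)@(1, 3): e=[33,9,6] → X
    (1,1)@(3, 3): e=[15,39,-6] → .
    (0,2)@(1, 5): e=[29,5,14] → X
    (1,2)@(3, 5): e=[11,35,2] → X
    (2,2)@(5, 5): e=[-7,65,-10] → .
    (0,3)@(1, 7): e=[25,1,22] → X
    (2,3)@(5, 7): e=[-11,61,-2] → .
    (0,4)@(1, 9): e=[21,-3,30] → .
    (1,4)@(3, 9): e=[3,27,18] → X
    (2,4)@(5, 9): e=[-15,57,6] → .
    (1,5)@(3, 11): e=[-1,23,26] → .
  covered (6 px):
    . . . . . .
    X . . . . .
    X X . . . .
    X X . . . .
    . X . . . .
    . . . . . .
    . . . . . .
    . . . . . .
    . . . . . .

Result: 14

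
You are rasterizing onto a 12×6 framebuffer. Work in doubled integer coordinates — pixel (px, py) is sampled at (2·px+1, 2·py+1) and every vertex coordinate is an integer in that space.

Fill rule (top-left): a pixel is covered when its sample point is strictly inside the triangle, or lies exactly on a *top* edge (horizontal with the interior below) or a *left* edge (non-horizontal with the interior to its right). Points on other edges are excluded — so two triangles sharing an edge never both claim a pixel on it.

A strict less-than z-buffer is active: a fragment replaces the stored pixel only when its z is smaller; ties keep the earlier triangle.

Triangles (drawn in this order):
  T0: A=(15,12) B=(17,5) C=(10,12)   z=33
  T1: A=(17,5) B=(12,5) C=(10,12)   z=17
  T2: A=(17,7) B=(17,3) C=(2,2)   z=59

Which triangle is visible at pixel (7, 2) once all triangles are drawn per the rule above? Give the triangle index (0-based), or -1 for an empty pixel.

T0:
  2·area = 35  (B↔C swapped to make it positive)
  edge (15, 12)→(10, 12): d=(-5,0) right/bottom  bias=-1
  edge (10, 12)→(17, 5): d=(7,-7) top-left  bias=+0
  edge (17, 5)→(15, 12): d=(-2,7) right/bottom  bias=-1
    (10,0)@(21, 1): e=[55,0,-20] → ·  [on edge]
    (9,1)@(19, 3): e=[45,0,-10] → ·  [on edge]
    (8,2)@(17, 5): e=[35,0,0] → ·  [on edge]
    (7,3)@(15, 7): e=[25,0,10] → #  [on edge]
    (8,3)@(17, 7): e=[25,14,-4] → ·
    (6,4)@(13, 9): e=[15,0,20] → #  [on edge]
    (8,4)@(17, 9): e=[15,28,-8] → ·
    (5,5)@(11, 11): e=[5,0,30] → #  [on edge]
    (8,5)@(17, 11): e=[5,42,-12] → ·
  covered (6 px):
    · · · · · · · · · · · ·
    · · · · · · · · · · · ·
    · · · · · · · · · · · ·
    · · · · · · · # · · · ·
    · · · · · · # # · · · ·
    · · · · · # # # · · · ·
T1:
  2·area = 35  (B↔C swapped to make it positive)
  edge (17, 5)→(10, 12): d=(-7,7) right/bottom  bias=-1
  edge (10, 12)→(12, 5): d=(2,-7) top-left  bias=+0
  edge (12, 5)→(17, 5): d=(5,0) top-left  bias=+0
    (10,0)@(21, 1): e=[0,55,-20] → ·  [on edge]
    (9,1)@(19, 3): e=[0,45,-10] → ·  [on edge]
    (0,2)@(1, 5): e=[112,-77,0] → ·  [on edge]
    (1,2)@(3, 5): e=[98,-63,0] → ·  [on edge]
    (2,2)@(5, 5): e=[84,-49,0] → ·  [on edge]
    (3,2)@(7, 5): e=[70,-35,0] → ·  [on edge]
    (4,2)@(9, 5): e=[56,-21,0] → ·  [on edge]
    (5,2)@(11, 5): e=[42,-7,0] → ·  [on edge]
    (6,2)@(13, 5): e=[28,7,0] → #  [on edge]
    (7,2)@(15, 5): e=[14,21,0] → #  [on edge]
    (8,2)@(17, 5): e=[0,35,0] → ·  [on edge]
    (9,2)@(19, 5): e=[-14,49,0] → ·  [on edge]
    (10,2)@(21, 5): e=[-28,63,0] → ·  [on edge]
    (11,2)@(23, 5): e=[-42,77,0] → ·  [on edge]
    (7,3)@(15, 7): e=[0,25,10] → ·  [on edge]
    (6,4)@(13, 9): e=[0,15,20] → ·  [on edge]
    (5,5)@(11, 11): e=[0,5,30] → ·  [on edge]
  covered (4 px):
    · · · · · · · · · · · ·
    · · · · · · · · · · · ·
    · · · · · · # # · · · ·
    · · · · · · # · · · · ·
    · · · · · # · · · · · ·
    · · · · · · · · · · · ·
T2:
  2·area = 60  (B↔C swapped to make it positive)
  edge (17, 7)→(2, 2): d=(-15,-5) top-left  bias=+0
  edge (2, 2)→(17, 3): d=(15,1) right/bottom  bias=-1
  edge (17, 3)→(17, 7): d=(0,4) right/bottom  bias=-1
    (8,0)@(17, 1): e=[90,-30,0] → ·  [on edge]
    (2,1)@(5, 3): e=[0,12,48] → #  [on edge]
    (3,1)@(7, 3): e=[10,10,40] → #
    (4,1)@(9, 3): e=[20,8,32] → #
    (5,1)@(11, 3): e=[30,6,24] → #
    (6,1)@(13, 3): e=[40,4,16] → #
    (7,1)@(15, 3): e=[50,2,8] → #
    (8,1)@(17, 3): e=[60,0,0] → ·  [on edge]
    (2,2)@(5, 5): e=[-30,42,48] → ·
    (3,2)@(7, 5): e=[-20,40,40] → ·
    (4,2)@(9, 5): e=[-10,38,32] → ·
    (5,2)@(11, 5): e=[0,36,24] → #  [on edge]
    (8,2)@(17, 5): e=[30,30,0] → ·  [on edge]
    (8,3)@(17, 7): e=[0,60,0] → ·  [on edge]
    (8,4)@(17, 9): e=[-30,90,0] → ·  [on edge]
    (11,4)@(23, 9): e=[0,84,-24] → ·  [on edge]
    (8,5)@(17, 11): e=[-60,120,0] → ·  [on edge]
  covered (9 px):
    · · · · · · · · · · · ·
    · · # # # # # # · · · ·
    · · · · · # # # · · · ·
    · · · · · · · · · · · ·
    · · · · · · · · · · · ·
    · · · · · · · · · · · ·

Z-buffer (winner per pixel, '.' = empty):
  . . . . . . . . . . . .
  . . 2 2 2 2 2 2 . . . .
  . . . . . 2 1 1 . . . .
  . . . . . . 1 0 . . . .
  . . . . . 1 0 0 . . . .
  . . . . . 0 0 0 . . . .

Answer: 1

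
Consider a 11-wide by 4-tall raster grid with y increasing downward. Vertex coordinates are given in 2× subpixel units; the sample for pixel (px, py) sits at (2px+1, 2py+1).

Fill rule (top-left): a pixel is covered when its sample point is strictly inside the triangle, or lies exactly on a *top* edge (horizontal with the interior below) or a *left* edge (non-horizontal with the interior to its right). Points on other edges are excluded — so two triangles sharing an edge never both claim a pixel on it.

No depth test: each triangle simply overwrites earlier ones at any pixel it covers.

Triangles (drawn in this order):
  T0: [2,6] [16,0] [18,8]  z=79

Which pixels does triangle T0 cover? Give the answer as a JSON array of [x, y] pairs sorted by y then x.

T0:
  2·area = 124
  edge (2, 6)→(16, 0): d=(14,-6) top-left  bias=+0
  edge (16, 0)→(18, 8): d=(2,8) right/bottom  bias=-1
  edge (18, 8)→(2, 6): d=(-16,-2) top-left  bias=+0
    (7,0)@(15, 1): e=[8,10,106] → #
    (8,0)@(17, 1): e=[20,-6,110] → ·
    (4,1)@(9, 3): e=[0,62,62] → #  [on edge]
    (5,1)@(11, 3): e=[12,46,66] → #
    (6,1)@(13, 3): e=[24,30,70] → #
    (8,1)@(17, 3): e=[48,-2,78] → ·
    (2,2)@(5, 5): e=[4,98,22] → #
    (3,2)@(7, 5): e=[16,82,26] → #
    (8,2)@(17, 5): e=[76,2,46] → #
    (9,2)@(19, 5): e=[88,-14,50] → ·
    (2,3)@(5, 7): e=[32,102,-10] → ·
    (3,3)@(7, 7): e=[44,86,-6] → ·
  covered (16 px):
    · · · · · · · # · · ·
    · · · · # # # # · · ·
    · · # # # # # # # · ·
    · · · · · # # # # · ·

Result: [[7,0],[4,1],[5,1],[6,1],[7,1],[2,2],[3,2],[4,2],[5,2],[6,2],[7,2],[8,2],[5,3],[6,3],[7,3],[8,3]]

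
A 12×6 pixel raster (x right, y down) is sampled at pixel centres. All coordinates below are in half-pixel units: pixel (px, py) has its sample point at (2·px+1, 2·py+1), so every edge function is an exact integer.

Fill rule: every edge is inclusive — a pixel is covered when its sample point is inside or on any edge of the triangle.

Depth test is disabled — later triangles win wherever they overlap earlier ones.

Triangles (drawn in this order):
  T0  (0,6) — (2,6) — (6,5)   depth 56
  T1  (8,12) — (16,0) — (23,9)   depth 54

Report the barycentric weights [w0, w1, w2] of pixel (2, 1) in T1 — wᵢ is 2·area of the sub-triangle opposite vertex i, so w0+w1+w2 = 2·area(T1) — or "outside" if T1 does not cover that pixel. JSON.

T0:
  2·area = 2  (B↔C swapped to make it positive)
  edge (0, 6)→(6, 5): d=(6,-1) inclusive
  edge (6, 5)→(2, 6): d=(-4,1) inclusive
  edge (2, 6)→(0, 6): d=(-2,0) inclusive
  covered (0 px):
    · · · · · · · · · · · ·
    · · · · · · · · · · · ·
    · · · · · · · · · · · ·
    · · · · · · · · · · · ·
    · · · · · · · · · · · ·
    · · · · · · · · · · · ·
T1:
  2·area = 156
  edge (8, 12)→(16, 0): d=(8,-12) inclusive
  edge (16, 0)→(23, 9): d=(7,9) inclusive
  edge (23, 9)→(8, 12): d=(-15,3) inclusive
    (7,1)@(15, 3): e=[12,30,114] → #
    (8,1)@(17, 3): e=[36,12,108] → #
    (9,1)@(19, 3): e=[60,-6,102] → ·
    (6,2)@(13, 5): e=[4,62,90] → #
    (9,2)@(19, 5): e=[76,8,72] → #
    (10,2)@(21, 5): e=[100,-10,66] → ·
    (6,3)@(13, 7): e=[20,76,60] → #
    (10,3)@(21, 7): e=[116,4,36] → #
    (11,3)@(23, 7): e=[140,-14,30] → ·
    (5,4)@(11, 9): e=[12,108,36] → #
    (11,4)@(23, 9): e=[156,0,0] → #  [on edge]
    (4,5)@(9, 11): e=[4,140,12] → #
    (6,5)@(13, 11): e=[52,104,0] → #  [on edge]
  covered (21 px):
    · · · · · · · · · · · ·
    · · · · · · · # # · · ·
    · · · · · · # # # # · ·
    · · · · · · # # # # # ·
    · · · · · # # # # # # #
    · · · · # # # · · · · ·

Final: "outside"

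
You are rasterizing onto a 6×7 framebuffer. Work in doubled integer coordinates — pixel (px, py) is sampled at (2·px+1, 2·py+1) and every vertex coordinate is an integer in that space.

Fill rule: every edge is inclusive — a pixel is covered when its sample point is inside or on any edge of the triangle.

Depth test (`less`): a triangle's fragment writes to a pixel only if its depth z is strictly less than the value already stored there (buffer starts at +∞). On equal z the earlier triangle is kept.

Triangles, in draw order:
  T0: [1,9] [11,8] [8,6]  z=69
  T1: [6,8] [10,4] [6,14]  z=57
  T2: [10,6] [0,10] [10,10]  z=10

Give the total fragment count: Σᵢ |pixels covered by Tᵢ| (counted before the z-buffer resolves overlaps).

T0:
  2·area = 23  (B↔C swapped to make it positive)
  edge (1, 9)→(8, 6): d=(7,-3) inclusive
  edge (8, 6)→(11, 8): d=(3,2) inclusive
  edge (11, 8)→(1, 9): d=(-10,1) inclusive
    (3,3)@(7, 7): e=[4,5,14] → X
    (4,3)@(9, 7): e=[10,1,12] → X
    (5,3)@(11, 7): e=[16,-3,10] → .
    (0,4)@(1, 9): e=[0,23,0] → X  [on edge]
    (1,4)@(3, 9): e=[6,19,-2] → .
    (3,4)@(7, 9): e=[18,11,-6] → .
    (4,4)@(9, 9): e=[24,7,-8] → .
    (0,5)@(1, 11): e=[14,29,-20] → .
  covered (3 px):
    . . . . . .
    . . . . . .
    . . . . . .
    . . . X X .
    X . . . . .
    . . . . . .
    . . . . . .
T1:
  2·area = 24
  edge (6, 8)→(10, 4): d=(4,-4) inclusive
  edge (10, 4)→(6, 14): d=(-4,10) inclusive
  edge (6, 14)→(6, 8): d=(0,-6) inclusive
    (5,1)@(11, 3): e=[0,-6,30] → .  [on edge]
    (4,2)@(9, 5): e=[0,6,18] → X  [on edge]
    (5,2)@(11, 5): e=[8,-14,30] → .
    (3,3)@(7, 7): e=[0,18,6] → X  [on edge]
    (4,3)@(9, 7): e=[8,-2,18] → .
    (2,4)@(5, 9): e=[0,30,-6] → .  [on edge]
    (3,4)@(7, 9): e=[8,10,6] → X
    (4,4)@(9, 9): e=[16,-10,18] → .
    (1,5)@(3, 11): e=[0,42,-18] → .  [on edge]
    (3,5)@(7, 11): e=[16,2,6] → X
    (4,5)@(9, 11): e=[24,-18,18] → .
    (0,6)@(1, 13): e=[0,54,-30] → .  [on edge]
  covered (4 px):
    . . . . . .
    . . . . . .
    . . . . X .
    . . . X . .
    . . . X . .
    . . . X . .
    . . . . . .
T2:
  2·area = 40  (B↔C swapped to make it positive)
  edge (10, 6)→(10, 10): d=(0,4) inclusive
  edge (10, 10)→(0, 10): d=(-10,0) inclusive
  edge (0, 10)→(10, 6): d=(10,-4) inclusive
    (4,3)@(9, 7): e=[4,30,6] → X
    (5,3)@(11, 7): e=[-4,30,14] → .
    (1,4)@(3, 9): e=[28,10,2] → X
    (2,4)@(5, 9): e=[20,10,10] → X
    (3,4)@(7, 9): e=[12,10,18] → X
    (5,4)@(11, 9): e=[-4,10,34] → .
    (1,5)@(3, 11): e=[28,-10,22] → .
    (2,5)@(5, 11): e=[20,-10,30] → .
    (3,5)@(7, 11): e=[12,-10,38] → .
    (4,5)@(9, 11): e=[4,-10,46] → .
  covered (5 px):
    . . . . . .
    . . . . . .
    . . . . . .
    . . . . X .
    . X X X X .
    . . . . . .
    . . . . . .

Final: 12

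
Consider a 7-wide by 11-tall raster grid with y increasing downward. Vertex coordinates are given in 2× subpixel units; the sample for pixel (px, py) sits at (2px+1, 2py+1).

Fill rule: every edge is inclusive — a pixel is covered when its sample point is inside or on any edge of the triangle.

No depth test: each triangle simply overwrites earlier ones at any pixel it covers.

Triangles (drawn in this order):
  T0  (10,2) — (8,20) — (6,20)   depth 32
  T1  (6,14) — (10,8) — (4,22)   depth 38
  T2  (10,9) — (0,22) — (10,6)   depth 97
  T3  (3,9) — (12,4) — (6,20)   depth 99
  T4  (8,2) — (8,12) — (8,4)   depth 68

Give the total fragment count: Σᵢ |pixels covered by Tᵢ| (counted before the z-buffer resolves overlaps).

T0:
  2·area = 36
  edge (10, 2)→(8, 20): d=(-2,18) inclusive
  edge (8, 20)→(6, 20): d=(-2,0) inclusive
  edge (6, 20)→(10, 2): d=(4,-18) inclusive
    (4,3)@(9, 7): e=[8,26,2] → X
    (5,3)@(11, 7): e=[-28,26,38] → .
    (4,4)@(9, 9): e=[4,22,10] → X
    (5,4)@(11, 9): e=[-32,22,46] → .
    (4,5)@(9, 11): e=[0,18,18] → X  [on edge]
    (5,5)@(11, 11): e=[-36,18,54] → .
    (4,6)@(9, 13): e=[-4,14,26] → .
    (3,8)@(7, 17): e=[24,6,6] → X
    (4,8)@(9, 17): e=[-12,6,42] → .
    (3,9)@(7, 19): e=[20,2,14] → X
    (4,9)@(9, 19): e=[-16,2,50] → .
    (3,10)@(7, 21): e=[16,-2,22] → .
  covered (5 px):
    . . . . . . .
    . . . . . . .
    . . . . . . .
    . . . . X . .
    . . . . X . .
    . . . . X . .
    . . . . . . .
    . . . . . . .
    . . . X . . .
    . . . X . . .
    . . . . . . .
T1:
  2·area = 20
  edge (6, 14)→(10, 8): d=(4,-6) inclusive
  edge (10, 8)→(4, 22): d=(-6,14) inclusive
  edge (4, 22)→(6, 14): d=(2,-8) inclusive
    (6,0)@(13, 1): e=[-10,0,30] → .  [on edge]
    (3,6)@(7, 13): e=[2,12,6] → X
    (4,6)@(9, 13): e=[14,-16,22] → .
    (3,7)@(7, 15): e=[10,0,10] → X  [on edge]
    (4,7)@(9, 15): e=[22,-28,26] → .
    (3,8)@(7, 17): e=[18,-12,14] → .
    (2,9)@(5, 19): e=[14,4,2] → X
    (3,9)@(7, 19): e=[26,-24,18] → .
    (2,10)@(5, 21): e=[22,-8,6] → .
  covered (3 px):
    . . . . . . .
    . . . . . . .
    . . . . . . .
    . . . . . . .
    . . . . . . .
    . . . . . . .
    . . . X . . .
    . . . X . . .
    . . . . . . .
    . . X . . . .
    . . . . . . .
T2:
  2·area = 30
  edge (10, 9)→(0, 22): d=(-10,13) inclusive
  edge (0, 22)→(10, 6): d=(10,-16) inclusive
  edge (10, 6)→(10, 9): d=(0,3) inclusive
    (4,4)@(9, 9): e=[13,14,3] → X
    (5,4)@(11, 9): e=[-13,46,-3] → .
    (3,5)@(7, 11): e=[19,2,9] → X
    (4,5)@(9, 11): e=[-7,34,3] → .
    (3,6)@(7, 13): e=[-1,22,9] → .
    (2,7)@(5, 15): e=[5,10,15] → X
    (3,7)@(7, 15): e=[-21,42,9] → .
    (2,8)@(5, 17): e=[-15,30,15] → .
  covered (3 px):
    . . . . . . .
    . . . . . . .
    . . . . . . .
    . . . . . . .
    . . . . X . .
    . . . X . . .
    . . . . . . .
    . . X . . . .
    . . . . . . .
    . . . . . . .
    . . . . . . .
T3:
  2·area = 114
  edge (3, 9)→(12, 4): d=(9,-5) inclusive
  edge (12, 4)→(6, 20): d=(-6,16) inclusive
  edge (6, 20)→(3, 9): d=(-3,-11) inclusive
    (5,2)@(11, 5): e=[4,10,100] → X
    (6,2)@(13, 5): e=[14,-22,122] → .
    (3,3)@(7, 7): e=[2,62,50] → X
    (4,3)@(9, 7): e=[12,30,72] → X
    (5,3)@(11, 7): e=[22,-2,94] → .
    (1,4)@(3, 9): e=[0,114,0] → X  [on edge]
    (2,4)@(5, 9): e=[10,82,22] → X
    (5,4)@(11, 9): e=[40,-14,88] → .
    (1,5)@(3, 11): e=[18,102,-6] → .
    (2,5)@(5, 11): e=[28,70,16] → X
    (5,5)@(11, 11): e=[58,-26,82] → .
    (2,6)@(5, 13): e=[46,58,10] → X
  covered (15 px):
    . . . . . . .
    . . . . . . .
    . . . . . X .
    . . . X X . .
    . X X X X . .
    . . X X X . .
    . . X X . . .
    . . X X . . .
    . . . X . . .
    . . . . . . .
    . . . . . . .
T4:
  degenerate (2·area = 0) — covers nothing

Final: 26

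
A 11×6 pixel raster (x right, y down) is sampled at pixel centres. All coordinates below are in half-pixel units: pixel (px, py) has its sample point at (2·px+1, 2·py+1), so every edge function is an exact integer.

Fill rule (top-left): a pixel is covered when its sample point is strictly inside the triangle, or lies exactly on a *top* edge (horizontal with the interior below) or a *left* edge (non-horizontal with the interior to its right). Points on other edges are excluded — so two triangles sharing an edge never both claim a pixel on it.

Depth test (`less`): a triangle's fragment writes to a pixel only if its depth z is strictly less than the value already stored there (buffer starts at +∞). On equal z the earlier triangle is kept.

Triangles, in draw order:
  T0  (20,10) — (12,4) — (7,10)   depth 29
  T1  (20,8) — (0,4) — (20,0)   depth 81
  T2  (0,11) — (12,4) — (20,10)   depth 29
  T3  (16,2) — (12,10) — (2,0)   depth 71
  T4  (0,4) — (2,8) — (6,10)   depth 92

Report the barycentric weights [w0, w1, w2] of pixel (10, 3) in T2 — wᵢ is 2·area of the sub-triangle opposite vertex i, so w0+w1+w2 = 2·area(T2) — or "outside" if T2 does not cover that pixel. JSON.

T0:
  2·area = 78  (B↔C swapped to make it positive)
  edge (20, 10)→(7, 10): d=(-13,0) right/bottom  bias=-1
  edge (7, 10)→(12, 4): d=(5,-6) top-left  bias=+0
  edge (12, 4)→(20, 10): d=(8,6) right/bottom  bias=-1
    (6,2)@(13, 5): e=[65,11,2] → #
    (7,2)@(15, 5): e=[65,23,-10] → ·
    (5,3)@(11, 7): e=[39,9,30] → #
    (7,3)@(15, 7): e=[39,33,6] → #
    (8,3)@(17, 7): e=[39,45,-6] → ·
    (4,4)@(9, 9): e=[13,7,58] → #
    (8,4)@(17, 9): e=[13,55,10] → #
    (9,4)@(19, 9): e=[13,67,-2] → ·
    (4,5)@(9, 11): e=[-13,17,74] → ·
    (5,5)@(11, 11): e=[-13,29,62] → ·
    (6,5)@(13, 11): e=[-13,41,50] → ·
    (7,5)@(15, 11): e=[-13,53,38] → ·
  covered (9 px):
    · · · · · · · · · · ·
    · · · · · · · · · · ·
    · · · · · · # · · · ·
    · · · · · # # # · · ·
    · · · · # # # # # · ·
    · · · · · · · · · · ·
T1:
  2·area = 160
  edge (20, 8)→(0, 4): d=(-20,-4) top-left  bias=+0
  edge (0, 4)→(20, 0): d=(20,-4) top-left  bias=+0
  edge (20, 0)→(20, 8): d=(0,8) right/bottom  bias=-1
    (7,0)@(15, 1): e=[120,0,40] → #  [on edge]
    (8,0)@(17, 1): e=[128,8,24] → #
    (9,0)@(19, 1): e=[136,16,8] → #
    (10,0)@(21, 1): e=[144,24,-8] → ·
    (2,1)@(5, 3): e=[40,0,120] → #  [on edge]
    (3,1)@(7, 3): e=[48,8,104] → #
    (4,1)@(9, 3): e=[56,16,88] → #
    (5,1)@(11, 3): e=[64,24,72] → #
    (6,1)@(13, 3): e=[72,32,56] → #
    (10,1)@(21, 3): e=[104,64,-8] → ·
    (2,2)@(5, 5): e=[0,40,120] → #  [on edge]
    (10,2)@(21, 5): e=[64,104,-8] → ·
    (7,3)@(15, 7): e=[0,120,40] → #  [on edge]
  covered (22 px):
    · · · · · · · # # # ·
    · · # # # # # # # # ·
    · · # # # # # # # # ·
    · · · · · · · # # # ·
    · · · · · · · · · · ·
    · · · · · · · · · · ·
T2:
  2·area = 128
  edge (0, 11)→(12, 4): d=(12,-7) top-left  bias=+0
  edge (12, 4)→(20, 10): d=(8,6) right/bottom  bias=-1
  edge (20, 10)→(0, 11): d=(-20,1) right/bottom  bias=-1
    (5,2)@(11, 5): e=[5,14,109] → #
    (6,2)@(13, 5): e=[19,2,107] → #
    (7,2)@(15, 5): e=[33,-10,105] → ·
    (3,3)@(7, 7): e=[1,54,73] → #
    (4,3)@(9, 7): e=[15,42,71] → #
    (7,3)@(15, 7): e=[57,6,65] → #
    (8,3)@(17, 7): e=[71,-6,63] → ·
    (2,4)@(5, 9): e=[11,82,35] → #
    (8,4)@(17, 9): e=[95,10,23] → #
    (9,4)@(19, 9): e=[109,-2,21] → ·
    (2,5)@(5, 11): e=[35,98,-5] → ·
    (3,5)@(7, 11): e=[49,86,-7] → ·
  covered (14 px):
    · · · · · · · · · · ·
    · · · · · · · · · · ·
    · · · · · # # · · · ·
    · · · # # # # # · · ·
    · · # # # # # # # · ·
    · · · · · · · · · · ·
T3:
  2·area = 120
  edge (16, 2)→(12, 10): d=(-4,8) right/bottom  bias=-1
  edge (12, 10)→(2, 0): d=(-10,-10) top-left  bias=+0
  edge (2, 0)→(16, 2): d=(14,2) right/bottom  bias=-1
    (1,0)@(3, 1): e=[108,0,12] → #  [on edge]
    (2,0)@(5, 1): e=[92,20,8] → #
    (3,0)@(7, 1): e=[76,40,4] → #
    (4,0)@(9, 1): e=[60,60,0] → ·  [on edge]
    (1,1)@(3, 3): e=[100,-20,40] → ·
    (2,1)@(5, 3): e=[84,0,36] → #  [on edge]
    (4,1)@(9, 3): e=[52,40,28] → #
    (5,1)@(11, 3): e=[36,60,24] → #
    (6,1)@(13, 3): e=[20,80,20] → #
    (7,1)@(15, 3): e=[4,100,16] → #
    (8,1)@(17, 3): e=[-12,120,12] → ·
    (2,2)@(5, 5): e=[76,-20,64] → ·
    (3,2)@(7, 5): e=[60,0,60] → #  [on edge]
    (4,3)@(9, 7): e=[36,0,84] → #  [on edge]
    (5,4)@(11, 9): e=[12,0,108] → #  [on edge]
    (6,5)@(13, 11): e=[-12,0,132] → ·  [on edge]
  covered (17 px):
    · # # # · · · · · · ·
    · · # # # # # # · · ·
    · · · # # # # · · · ·
    · · · · # # # · · · ·
    · · · · · # · · · · ·
    · · · · · · · · · · ·
T4:
  2·area = 12  (B↔C swapped to make it positive)
  edge (0, 4)→(6, 10): d=(6,6) right/bottom  bias=-1
  edge (6, 10)→(2, 8): d=(-4,-2) top-left  bias=+0
  edge (2, 8)→(0, 4): d=(-2,-4) top-left  bias=+0
    (0,2)@(1, 5): e=[0,10,2] → ·  [on edge]
    (1,3)@(3, 7): e=[0,6,6] → ·  [on edge]
    (2,4)@(5, 9): e=[0,2,10] → ·  [on edge]
    (3,5)@(7, 11): e=[0,-2,14] → ·  [on edge]
  covered (0 px):
    · · · · · · · · · · ·
    · · · · · · · · · · ·
    · · · · · · · · · · ·
    · · · · · · · · · · ·
    · · · · · · · · · · ·
    · · · · · · · · · · ·

Answer: "outside"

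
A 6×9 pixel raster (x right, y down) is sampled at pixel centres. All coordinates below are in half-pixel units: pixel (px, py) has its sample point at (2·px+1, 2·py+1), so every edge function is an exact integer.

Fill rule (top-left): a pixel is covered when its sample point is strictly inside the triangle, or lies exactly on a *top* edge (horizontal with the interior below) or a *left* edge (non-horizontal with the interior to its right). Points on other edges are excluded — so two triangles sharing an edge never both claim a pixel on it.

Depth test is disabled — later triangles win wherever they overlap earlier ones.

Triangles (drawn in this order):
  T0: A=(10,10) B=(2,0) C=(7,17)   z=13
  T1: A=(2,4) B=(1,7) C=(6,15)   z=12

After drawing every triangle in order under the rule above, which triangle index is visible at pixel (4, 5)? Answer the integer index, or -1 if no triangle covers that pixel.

T0:
  2·area = 86  (B↔C swapped to make it positive)
  edge (10, 10)→(7, 17): d=(-3,7) right/bottom  bias=-1
  edge (7, 17)→(2, 0): d=(-5,-17) top-left  bias=+0
  edge (2, 0)→(10, 10): d=(8,10) right/bottom  bias=-1
    (1,1)@(3, 3): e=[70,2,14] → X
    (2,1)@(5, 3): e=[56,36,-6] → .
    (1,2)@(3, 5): e=[64,-8,30] → .
    (2,2)@(5, 5): e=[50,26,10] → X
    (3,2)@(7, 5): e=[36,60,-10] → .
    (2,3)@(5, 7): e=[44,16,26] → X
    (3,3)@(7, 7): e=[30,50,6] → X
    (4,3)@(9, 7): e=[16,84,-14] → .
    (2,4)@(5, 9): e=[38,6,42] → X
    (4,4)@(9, 9): e=[10,74,2] → X
    (5,4)@(11, 9): e=[-4,108,-18] → .
    (2,5)@(5, 11): e=[32,-4,58] → .
    (3,8)@(7, 17): e=[0,0,86] → .  [on edge]
  covered (11 px):
    . . . . . .
    . X . . . .
    . . X . . .
    . . X X . .
    . . X X X .
    . . . X X .
    . . . X . .
    . . . X . .
    . . . . . .
T1:
  2·area = 23  (B↔C swapped to make it positive)
  edge (2, 4)→(6, 15): d=(4,11) right/bottom  bias=-1
  edge (6, 15)→(1, 7): d=(-5,-8) top-left  bias=+0
  edge (1, 7)→(2, 4): d=(1,-3) top-left  bias=+0
    (1,0)@(3, 1): e=[-23,46,0] → .  [on edge]
    (0,3)@(1, 7): e=[23,0,0] → X  [on edge]
    (1,3)@(3, 7): e=[1,16,6] → X
    (2,3)@(5, 7): e=[-21,32,12] → .
    (0,4)@(1, 9): e=[31,-10,2] → .
    (1,4)@(3, 9): e=[9,6,8] → X
    (2,4)@(5, 9): e=[-13,22,14] → .
    (1,5)@(3, 11): e=[17,-4,10] → .
    (2,6)@(5, 13): e=[3,2,18] → X
    (3,6)@(7, 13): e=[-19,18,24] → .
    (2,7)@(5, 15): e=[11,-8,20] → .
  covered (4 px):
    . . . . . .
    . . . . . .
    . . . . . .
    X X . . . .
    . X . . . .
    . . . . . .
    . . X . . .
    . . . . . .
    . . . . . .

Z-buffer (winner per pixel, '.' = empty):
  . . . . . .
  . 0 . . . .
  . . 0 . . .
  1 1 0 0 . .
  . 1 0 0 0 .
  . . . 0 0 .
  . . 1 0 . .
  . . . 0 . .
  . . . . . .

Result: 0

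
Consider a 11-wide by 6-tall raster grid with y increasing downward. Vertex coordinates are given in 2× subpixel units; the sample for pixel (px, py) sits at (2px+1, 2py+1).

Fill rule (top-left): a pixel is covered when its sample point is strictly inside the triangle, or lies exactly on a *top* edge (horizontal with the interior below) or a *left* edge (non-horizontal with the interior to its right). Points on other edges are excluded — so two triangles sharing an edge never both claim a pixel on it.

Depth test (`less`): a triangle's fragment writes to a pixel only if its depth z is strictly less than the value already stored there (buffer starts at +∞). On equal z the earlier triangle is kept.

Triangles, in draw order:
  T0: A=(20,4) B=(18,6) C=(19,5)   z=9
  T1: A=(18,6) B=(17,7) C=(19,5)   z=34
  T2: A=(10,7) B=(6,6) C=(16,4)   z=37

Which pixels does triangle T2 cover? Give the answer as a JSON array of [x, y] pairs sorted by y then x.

T0:
  degenerate (2·area = 0) — covers nothing
T1:
  degenerate (2·area = 0) — covers nothing
T2:
  2·area = 18
  edge (10, 7)→(6, 6): d=(-4,-1) top-left  bias=+0
  edge (6, 6)→(16, 4): d=(10,-2) top-left  bias=+0
  edge (16, 4)→(10, 7): d=(-6,3) right/bottom  bias=-1
    (10,1)@(21, 3): e=[27,0,-9] → .  [on edge]
    (5,2)@(11, 5): e=[9,0,9] → X  [on edge]
    (6,2)@(13, 5): e=[11,4,3] → X
    (7,2)@(15, 5): e=[13,8,-3] → .
    (0,3)@(1, 7): e=[-9,0,27] → .  [on edge]
    (5,3)@(11, 7): e=[1,20,-3] → .
    (6,3)@(13, 7): e=[3,24,-9] → .
  covered (2 px):
    . . . . . . . . . . .
    . . . . . . . . . . .
    . . . . . X X . . . .
    . . . . . . . . . . .
    . . . . . . . . . . .
    . . . . . . . . . . .

Final: [[5,2],[6,2]]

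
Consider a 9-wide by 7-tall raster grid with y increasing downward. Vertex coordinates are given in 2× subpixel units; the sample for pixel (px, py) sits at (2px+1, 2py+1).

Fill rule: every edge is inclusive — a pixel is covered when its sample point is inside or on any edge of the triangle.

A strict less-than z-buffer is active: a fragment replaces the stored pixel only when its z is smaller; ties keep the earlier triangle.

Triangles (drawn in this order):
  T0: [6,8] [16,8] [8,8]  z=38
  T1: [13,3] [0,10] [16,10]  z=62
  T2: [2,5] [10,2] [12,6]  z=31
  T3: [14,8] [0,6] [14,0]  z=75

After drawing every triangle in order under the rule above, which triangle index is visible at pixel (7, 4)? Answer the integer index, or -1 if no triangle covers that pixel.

T0:
  degenerate (2·area = 0) — covers nothing
T1:
  2·area = 112  (B↔C swapped to make it positive)
  edge (13, 3)→(16, 10): d=(3,7) inclusive
  edge (16, 10)→(0, 10): d=(-16,0) inclusive
  edge (0, 10)→(13, 3): d=(13,-7) inclusive
    (6,1)@(13, 3): e=[0,112,0] → █  [on edge]
    (7,1)@(15, 3): e=[-14,112,14] → ·
    (5,2)@(11, 5): e=[20,80,12] → █
    (7,2)@(15, 5): e=[-8,80,40] → ·
    (3,3)@(7, 7): e=[54,48,10] → █
    (4,3)@(9, 7): e=[40,48,24] → █
    (7,3)@(15, 7): e=[-2,48,66] → ·
    (1,4)@(3, 9): e=[88,16,8] → █
    (2,4)@(5, 9): e=[74,16,22] → █
    (7,4)@(15, 9): e=[4,16,92] → █
    (8,4)@(17, 9): e=[-10,16,106] → ·
    (1,5)@(3, 11): e=[94,-16,34] → ·
  covered (14 px):
    · · · · · · · · ·
    · · · · · · █ · ·
    · · · · · █ █ · ·
    · · · █ █ █ █ · ·
    · █ █ █ █ █ █ █ ·
    · · · · · · · · ·
    · · · · · · · · ·
T2:
  2·area = 38
  edge (2, 5)→(10, 2): d=(8,-3) inclusive
  edge (10, 2)→(12, 6): d=(2,4) inclusive
  edge (12, 6)→(2, 5): d=(-10,-1) inclusive
    (4,1)@(9, 3): e=[5,6,27] → █
    (5,1)@(11, 3): e=[11,-2,29] → ·
    (1,2)@(3, 5): e=[3,34,1] → █
    (2,2)@(5, 5): e=[9,26,3] → █
    (3,2)@(7, 5): e=[15,18,5] → █
    (5,2)@(11, 5): e=[27,2,9] → █
    (6,2)@(13, 5): e=[33,-6,11] → ·
    (1,3)@(3, 7): e=[19,38,-19] → ·
    (2,3)@(5, 7): e=[25,30,-17] → ·
    (3,3)@(7, 7): e=[31,22,-15] → ·
    (4,3)@(9, 7): e=[37,14,-13] → ·
    (5,3)@(11, 7): e=[43,6,-11] → ·
  covered (6 px):
    · · · · · · · · ·
    · · · · █ · · · ·
    · █ █ █ █ █ · · ·
    · · · · · · · · ·
    · · · · · · · · ·
    · · · · · · · · ·
    · · · · · · · · ·
T3:
  2·area = 112
  edge (14, 8)→(0, 6): d=(-14,-2) inclusive
  edge (0, 6)→(14, 0): d=(14,-6) inclusive
  edge (14, 0)→(14, 8): d=(0,8) inclusive
    (6,0)@(13, 1): e=[96,8,8] → █
    (7,0)@(15, 1): e=[100,20,-8] → ·
    (3,1)@(7, 3): e=[56,0,56] → █  [on edge]
    (4,1)@(9, 3): e=[60,12,40] → █
    (5,1)@(11, 3): e=[64,24,24] → █
    (7,1)@(15, 3): e=[72,48,-8] → ·
    (1,2)@(3, 5): e=[20,4,88] → █
    (2,2)@(5, 5): e=[24,16,72] → █
    (7,2)@(15, 5): e=[44,76,-8] → ·
    (1,3)@(3, 7): e=[-8,32,88] → ·
    (2,3)@(5, 7): e=[-4,44,72] → ·
    (3,3)@(7, 7): e=[0,56,56] → █  [on edge]
  covered (15 px):
    · · · · · · █ · ·
    · · · █ █ █ █ · ·
    · █ █ █ █ █ █ · ·
    · · · █ █ █ █ · ·
    · · · · · · · · ·
    · · · · · · · · ·
    · · · · · · · · ·

Z-buffer (winner per pixel, '.' = empty):
  . . . . . . 3 . .
  . . . 3 2 3 1 . .
  . 2 2 2 2 2 1 . .
  . . . 1 1 1 1 . .
  . 1 1 1 1 1 1 1 .
  . . . . . . . . .
  . . . . . . . . .

Answer: 1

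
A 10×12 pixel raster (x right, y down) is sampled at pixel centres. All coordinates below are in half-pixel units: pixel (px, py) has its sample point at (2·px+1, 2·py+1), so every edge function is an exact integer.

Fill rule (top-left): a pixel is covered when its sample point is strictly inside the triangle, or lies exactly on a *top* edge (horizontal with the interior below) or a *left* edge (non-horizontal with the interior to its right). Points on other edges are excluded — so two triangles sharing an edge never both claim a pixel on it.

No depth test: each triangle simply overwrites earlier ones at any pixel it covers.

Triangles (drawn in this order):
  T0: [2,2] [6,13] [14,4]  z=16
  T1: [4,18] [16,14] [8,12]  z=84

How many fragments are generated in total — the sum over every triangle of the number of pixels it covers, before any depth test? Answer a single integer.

T0:
  2·area = 124  (B↔C swapped to make it positive)
  edge (2, 2)→(14, 4): d=(12,2) right/bottom  bias=-1
  edge (14, 4)→(6, 13): d=(-8,9) right/bottom  bias=-1
  edge (6, 13)→(2, 2): d=(-4,-11) top-left  bias=+0
    (1,1)@(3, 3): e=[10,107,7] → X
    (2,1)@(5, 3): e=[6,89,29] → X
    (3,1)@(7, 3): e=[2,71,51] → X
    (4,1)@(9, 3): e=[-2,53,73] → .
    (1,2)@(3, 5): e=[34,91,-1] → .
    (2,2)@(5, 5): e=[30,73,21] → X
    (4,2)@(9, 5): e=[22,37,65] → X
    (5,2)@(11, 5): e=[18,19,87] → X
    (6,2)@(13, 5): e=[14,1,109] → X
    (7,2)@(15, 5): e=[10,-17,131] → .
    (2,3)@(5, 7): e=[54,57,13] → X
    (6,3)@(13, 7): e=[38,-15,101] → .
  covered (16 px):
    . . . . . . . . . .
    . X X X . . . . . .
    . . X X X X X . . .
    . . X X X X . . . .
    . . X X X . . . . .
    . . . X . . . . . .
    . . . . . . . . . .
    . . . . . . . . . .
    . . . . . . . . . .
    . . . . . . . . . .
    . . . . . . . . . .
    . . . . . . . . . .
T1:
  2·area = 56  (B↔C swapped to make it positive)
  edge (4, 18)→(8, 12): d=(4,-6) top-left  bias=+0
  edge (8, 12)→(16, 14): d=(8,2) right/bottom  bias=-1
  edge (16, 14)→(4, 18): d=(-12,4) right/bottom  bias=-1
    (4,6)@(9, 13): e=[10,6,40] → X
    (5,6)@(11, 13): e=[22,2,32] → X
    (6,6)@(13, 13): e=[34,-2,24] → .
    (9,6)@(19, 13): e=[70,-14,0] → .  [on edge]
    (3,7)@(7, 15): e=[6,26,24] → X
    (6,7)@(13, 15): e=[42,14,0] → .  [on edge]
    (2,8)@(5, 17): e=[2,46,8] → X
    (3,8)@(7, 17): e=[14,42,0] → .  [on edge]
    (4,8)@(9, 17): e=[26,38,-8] → .
    (5,8)@(11, 17): e=[38,34,-16] → .
    (0,9)@(1, 19): e=[-14,70,0] → .  [on edge]
    (2,9)@(5, 19): e=[10,62,-16] → .
  covered (6 px):
    . . . . . . . . . .
    . . . . . . . . . .
    . . . . . . . . . .
    . . . . . . . . . .
    . . . . . . . . . .
    . . . . . . . . . .
    . . . . X X . . . .
    . . . X X X . . . .
    . . X . . . . . . .
    . . . . . . . . . .
    . . . . . . . . . .
    . . . . . . . . . .

Answer: 22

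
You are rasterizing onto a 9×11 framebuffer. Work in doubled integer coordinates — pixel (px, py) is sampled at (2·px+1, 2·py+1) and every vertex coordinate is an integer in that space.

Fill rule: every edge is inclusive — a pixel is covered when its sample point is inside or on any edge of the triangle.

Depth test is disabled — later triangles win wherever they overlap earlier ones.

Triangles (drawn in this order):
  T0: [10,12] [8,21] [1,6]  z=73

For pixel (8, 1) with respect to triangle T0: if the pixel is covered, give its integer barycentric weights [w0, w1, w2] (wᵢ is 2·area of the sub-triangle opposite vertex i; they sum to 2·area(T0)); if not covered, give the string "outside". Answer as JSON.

T0:
  2·area = 93
  edge (10, 12)→(8, 21): d=(-2,9) inclusive
  edge (8, 21)→(1, 6): d=(-7,-15) inclusive
  edge (1, 6)→(10, 12): d=(9,6) inclusive
    (1,4)@(3, 9): e=[69,9,15] → █
    (2,4)@(5, 9): e=[51,39,3] → █
    (3,4)@(7, 9): e=[33,69,-9] → ·
    (1,5)@(3, 11): e=[65,-5,33] → ·
    (2,5)@(5, 11): e=[47,25,21] → █
    (3,5)@(7, 11): e=[29,55,9] → █
    (4,5)@(9, 11): e=[11,85,-3] → ·
    (2,6)@(5, 13): e=[43,11,39] → █
    (4,6)@(9, 13): e=[7,71,15] → █
    (5,6)@(11, 13): e=[-11,101,3] → ·
    (2,7)@(5, 15): e=[39,-3,57] → ·
    (3,7)@(7, 15): e=[21,27,45] → █
  covered (10 px):
    · · · · · · · · ·
    · · · · · · · · ·
    · · · · · · · · ·
    · · · · · · · · ·
    · █ █ · · · · · ·
    · · █ █ · · · · ·
    · · █ █ █ · · · ·
    · · · █ █ · · · ·
    · · · █ · · · · ·
    · · · · · · · · ·
    · · · · · · · · ·

Answer: "outside"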